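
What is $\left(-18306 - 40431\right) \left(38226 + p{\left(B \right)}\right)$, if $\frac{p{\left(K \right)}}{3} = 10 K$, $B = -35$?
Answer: $-2183606712$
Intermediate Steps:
$p{\left(K \right)} = 30 K$ ($p{\left(K \right)} = 3 \cdot 10 K = 30 K$)
$\left(-18306 - 40431\right) \left(38226 + p{\left(B \right)}\right) = \left(-18306 - 40431\right) \left(38226 + 30 \left(-35\right)\right) = - 58737 \left(38226 - 1050\right) = \left(-58737\right) 37176 = -2183606712$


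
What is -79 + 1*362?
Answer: 283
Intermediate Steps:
-79 + 1*362 = -79 + 362 = 283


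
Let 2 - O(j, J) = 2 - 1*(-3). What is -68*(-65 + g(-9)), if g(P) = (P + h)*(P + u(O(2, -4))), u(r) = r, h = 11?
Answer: 6052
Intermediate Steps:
O(j, J) = -3 (O(j, J) = 2 - (2 - 1*(-3)) = 2 - (2 + 3) = 2 - 1*5 = 2 - 5 = -3)
g(P) = (-3 + P)*(11 + P) (g(P) = (P + 11)*(P - 3) = (11 + P)*(-3 + P) = (-3 + P)*(11 + P))
-68*(-65 + g(-9)) = -68*(-65 + (-33 + (-9)² + 8*(-9))) = -68*(-65 + (-33 + 81 - 72)) = -68*(-65 - 24) = -68*(-89) = 6052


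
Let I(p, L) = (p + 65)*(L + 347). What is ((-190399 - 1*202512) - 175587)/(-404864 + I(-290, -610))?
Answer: 568498/345689 ≈ 1.6445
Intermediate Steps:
I(p, L) = (65 + p)*(347 + L)
((-190399 - 1*202512) - 175587)/(-404864 + I(-290, -610)) = ((-190399 - 1*202512) - 175587)/(-404864 + (22555 + 65*(-610) + 347*(-290) - 610*(-290))) = ((-190399 - 202512) - 175587)/(-404864 + (22555 - 39650 - 100630 + 176900)) = (-392911 - 175587)/(-404864 + 59175) = -568498/(-345689) = -568498*(-1/345689) = 568498/345689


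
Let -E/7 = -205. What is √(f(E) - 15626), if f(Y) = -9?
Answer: I*√15635 ≈ 125.04*I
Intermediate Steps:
E = 1435 (E = -7*(-205) = 1435)
√(f(E) - 15626) = √(-9 - 15626) = √(-15635) = I*√15635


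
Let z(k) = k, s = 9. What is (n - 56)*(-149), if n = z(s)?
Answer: 7003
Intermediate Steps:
n = 9
(n - 56)*(-149) = (9 - 56)*(-149) = -47*(-149) = 7003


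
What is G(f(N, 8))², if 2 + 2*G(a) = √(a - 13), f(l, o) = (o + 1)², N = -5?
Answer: (1 - √17)² ≈ 9.7538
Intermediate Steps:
f(l, o) = (1 + o)²
G(a) = -1 + √(-13 + a)/2 (G(a) = -1 + √(a - 13)/2 = -1 + √(-13 + a)/2)
G(f(N, 8))² = (-1 + √(-13 + (1 + 8)²)/2)² = (-1 + √(-13 + 9²)/2)² = (-1 + √(-13 + 81)/2)² = (-1 + √68/2)² = (-1 + (2*√17)/2)² = (-1 + √17)²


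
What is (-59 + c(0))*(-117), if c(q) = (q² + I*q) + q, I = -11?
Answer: 6903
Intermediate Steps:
c(q) = q² - 10*q (c(q) = (q² - 11*q) + q = q² - 10*q)
(-59 + c(0))*(-117) = (-59 + 0*(-10 + 0))*(-117) = (-59 + 0*(-10))*(-117) = (-59 + 0)*(-117) = -59*(-117) = 6903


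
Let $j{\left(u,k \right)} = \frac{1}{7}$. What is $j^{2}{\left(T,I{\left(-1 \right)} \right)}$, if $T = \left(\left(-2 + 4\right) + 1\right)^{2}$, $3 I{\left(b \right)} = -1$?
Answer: $\frac{1}{49} \approx 0.020408$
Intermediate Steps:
$I{\left(b \right)} = - \frac{1}{3}$ ($I{\left(b \right)} = \frac{1}{3} \left(-1\right) = - \frac{1}{3}$)
$T = 9$ ($T = \left(2 + 1\right)^{2} = 3^{2} = 9$)
$j{\left(u,k \right)} = \frac{1}{7}$
$j^{2}{\left(T,I{\left(-1 \right)} \right)} = \left(\frac{1}{7}\right)^{2} = \frac{1}{49}$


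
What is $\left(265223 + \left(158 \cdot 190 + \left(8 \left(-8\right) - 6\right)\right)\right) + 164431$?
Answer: $459604$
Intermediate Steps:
$\left(265223 + \left(158 \cdot 190 + \left(8 \left(-8\right) - 6\right)\right)\right) + 164431 = \left(265223 + \left(30020 - 70\right)\right) + 164431 = \left(265223 + 29950\right) + 164431 = 295173 + 164431 = 459604$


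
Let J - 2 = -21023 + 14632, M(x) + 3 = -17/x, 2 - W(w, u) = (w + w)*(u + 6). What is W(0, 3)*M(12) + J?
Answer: -38387/6 ≈ -6397.8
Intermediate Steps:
W(w, u) = 2 - 2*w*(6 + u) (W(w, u) = 2 - (w + w)*(u + 6) = 2 - 2*w*(6 + u))
M(x) = -3 - 17/x
J = -6389 (J = 2 + (-21023 + 14632) = 2 - 6391 = -6389)
W(0, 3)*M(12) + J = (2 - 12*0 - 2*3*0)*(-3 - 17/12) - 6389 = (2 + 0 + 0)*(-3 - 17*1/12) - 6389 = 2*(-3 - 17/12) - 6389 = 2*(-53/12) - 6389 = -53/6 - 6389 = -38387/6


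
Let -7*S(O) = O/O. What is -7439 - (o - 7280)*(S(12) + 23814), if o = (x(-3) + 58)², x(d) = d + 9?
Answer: 530711175/7 ≈ 7.5816e+7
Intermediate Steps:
S(O) = -⅐ (S(O) = -O/(7*O) = -⅐*1 = -⅐)
x(d) = 9 + d
o = 4096 (o = ((9 - 3) + 58)² = (6 + 58)² = 64² = 4096)
-7439 - (o - 7280)*(S(12) + 23814) = -7439 - (4096 - 7280)*(-⅐ + 23814) = -7439 - (-3184)*166697/7 = -7439 - 1*(-530763248/7) = -7439 + 530763248/7 = 530711175/7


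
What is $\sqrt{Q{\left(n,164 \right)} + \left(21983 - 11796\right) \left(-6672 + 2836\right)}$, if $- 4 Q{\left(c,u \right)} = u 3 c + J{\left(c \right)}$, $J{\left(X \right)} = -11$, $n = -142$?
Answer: $\frac{i \sqrt{156239453}}{2} \approx 6249.8 i$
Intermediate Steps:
$Q{\left(c,u \right)} = \frac{11}{4} - \frac{3 c u}{4}$ ($Q{\left(c,u \right)} = - \frac{u 3 c - 11}{4} = - \frac{3 u c - 11}{4} = - \frac{3 c u - 11}{4} = - \frac{-11 + 3 c u}{4} = \frac{11}{4} - \frac{3 c u}{4}$)
$\sqrt{Q{\left(n,164 \right)} + \left(21983 - 11796\right) \left(-6672 + 2836\right)} = \sqrt{\left(\frac{11}{4} - \left(- \frac{213}{2}\right) 164\right) + \left(21983 - 11796\right) \left(-6672 + 2836\right)} = \sqrt{\left(\frac{11}{4} + 17466\right) + 10187 \left(-3836\right)} = \sqrt{\frac{69875}{4} - 39077332} = \sqrt{- \frac{156239453}{4}} = \frac{i \sqrt{156239453}}{2}$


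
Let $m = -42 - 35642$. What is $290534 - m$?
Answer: $326218$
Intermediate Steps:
$m = -35684$ ($m = -42 - 35642 = -35684$)
$290534 - m = 290534 - -35684 = 290534 + 35684 = 326218$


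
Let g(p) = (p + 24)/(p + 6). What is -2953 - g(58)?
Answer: -94537/32 ≈ -2954.3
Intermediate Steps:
g(p) = (24 + p)/(6 + p)
-2953 - g(58) = -2953 - (24 + 58)/(6 + 58) = -2953 - 82/64 = -2953 - 1*41/32 = -2953 - 41/32 = -94537/32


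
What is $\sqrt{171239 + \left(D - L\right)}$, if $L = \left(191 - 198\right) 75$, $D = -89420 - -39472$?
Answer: $2 \sqrt{30454} \approx 349.02$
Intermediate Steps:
$D = -49948$ ($D = -89420 + 39472 = -49948$)
$L = -525$ ($L = \left(-7\right) 75 = -525$)
$\sqrt{171239 + \left(D - L\right)} = \sqrt{171239 - 49423} = \sqrt{121816} = 2 \sqrt{30454}$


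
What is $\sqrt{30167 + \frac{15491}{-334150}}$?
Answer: $\frac{3 \sqrt{14970347057066}}{66830} \approx 173.69$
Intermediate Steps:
$\sqrt{30167 + \frac{15491}{-334150}} = \sqrt{30167 + 15491 \left(- \frac{1}{334150}\right)} = \sqrt{30167 - \frac{15491}{334150}} = \sqrt{\frac{10080287559}{334150}} = \frac{3 \sqrt{14970347057066}}{66830}$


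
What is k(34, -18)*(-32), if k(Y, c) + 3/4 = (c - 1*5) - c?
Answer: 184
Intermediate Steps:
k(Y, c) = -23/4 (k(Y, c) = -3/4 + ((c - 1*5) - c) = -3/4 + ((c - 5) - c) = -3/4 + ((-5 + c) - c) = -3/4 - 5 = -23/4)
k(34, -18)*(-32) = -23/4*(-32) = 184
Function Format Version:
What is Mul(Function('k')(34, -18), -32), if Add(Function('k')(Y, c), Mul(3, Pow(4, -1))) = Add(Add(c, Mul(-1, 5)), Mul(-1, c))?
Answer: 184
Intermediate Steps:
Function('k')(Y, c) = Rational(-23, 4) (Function('k')(Y, c) = Add(Rational(-3, 4), Add(Add(c, Mul(-1, 5)), Mul(-1, c))) = Add(Rational(-3, 4), Add(Add(c, -5), Mul(-1, c))) = Add(Rational(-3, 4), Add(Add(-5, c), Mul(-1, c))) = Add(Rational(-3, 4), -5) = Rational(-23, 4))
Mul(Function('k')(34, -18), -32) = Mul(Rational(-23, 4), -32) = 184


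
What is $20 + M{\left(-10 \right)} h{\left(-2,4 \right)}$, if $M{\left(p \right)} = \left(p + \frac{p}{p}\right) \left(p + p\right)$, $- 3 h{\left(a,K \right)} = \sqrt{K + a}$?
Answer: $20 - 60 \sqrt{2} \approx -64.853$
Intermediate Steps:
$h{\left(a,K \right)} = - \frac{\sqrt{K + a}}{3}$
$M{\left(p \right)} = 2 p \left(1 + p\right)$ ($M{\left(p \right)} = \left(p + 1\right) 2 p = \left(1 + p\right) 2 p = 2 p \left(1 + p\right)$)
$20 + M{\left(-10 \right)} h{\left(-2,4 \right)} = 20 + 2 \left(-10\right) \left(1 - 10\right) \left(- \frac{\sqrt{4 - 2}}{3}\right) = 20 + 2 \left(-10\right) \left(-9\right) \left(- \frac{\sqrt{2}}{3}\right) = 20 + 180 \left(- \frac{\sqrt{2}}{3}\right) = 20 - 60 \sqrt{2}$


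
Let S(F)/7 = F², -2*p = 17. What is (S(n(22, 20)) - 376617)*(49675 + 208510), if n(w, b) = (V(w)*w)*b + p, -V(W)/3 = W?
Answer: 6099704120738075/4 ≈ 1.5249e+15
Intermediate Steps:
p = -17/2 (p = -½*17 = -17/2 ≈ -8.5000)
V(W) = -3*W
n(w, b) = -17/2 - 3*b*w² (n(w, b) = ((-3*w)*w)*b - 17/2 = (-3*w²)*b - 17/2 = -3*b*w² - 17/2 = -17/2 - 3*b*w²)
S(F) = 7*F²
(S(n(22, 20)) - 376617)*(49675 + 208510) = (7*(-17/2 - 3*20*22²)² - 376617)*(49675 + 208510) = (7*(-17/2 - 3*20*484)² - 376617)*258185 = (7*(-17/2 - 29040)² - 376617)*258185 = (7*(-58097/2)² - 376617)*258185 = (7*(3375261409/4) - 376617)*258185 = (23626829863/4 - 376617)*258185 = (23625323395/4)*258185 = 6099704120738075/4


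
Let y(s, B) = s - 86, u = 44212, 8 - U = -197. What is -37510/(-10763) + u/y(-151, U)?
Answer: -466963886/2550831 ≈ -183.06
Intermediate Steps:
U = 205 (U = 8 - 1*(-197) = 8 + 197 = 205)
y(s, B) = -86 + s
-37510/(-10763) + u/y(-151, U) = -37510/(-10763) + 44212/(-86 - 151) = -37510*(-1/10763) + 44212/(-237) = 37510/10763 + 44212*(-1/237) = 37510/10763 - 44212/237 = -466963886/2550831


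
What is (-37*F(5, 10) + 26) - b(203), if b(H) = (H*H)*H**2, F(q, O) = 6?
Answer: -1698181877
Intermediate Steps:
b(H) = H**4 (b(H) = H**2*H**2 = H**4)
(-37*F(5, 10) + 26) - b(203) = (-37*6 + 26) - 1*203**4 = (-222 + 26) - 1*1698181681 = -196 - 1698181681 = -1698181877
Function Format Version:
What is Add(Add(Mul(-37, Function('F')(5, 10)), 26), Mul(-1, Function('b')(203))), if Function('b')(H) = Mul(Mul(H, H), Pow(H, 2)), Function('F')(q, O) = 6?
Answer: -1698181877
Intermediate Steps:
Function('b')(H) = Pow(H, 4) (Function('b')(H) = Mul(Pow(H, 2), Pow(H, 2)) = Pow(H, 4))
Add(Add(Mul(-37, Function('F')(5, 10)), 26), Mul(-1, Function('b')(203))) = Add(Add(Mul(-37, 6), 26), Mul(-1, Pow(203, 4))) = Add(Add(-222, 26), Mul(-1, 1698181681)) = Add(-196, -1698181681) = -1698181877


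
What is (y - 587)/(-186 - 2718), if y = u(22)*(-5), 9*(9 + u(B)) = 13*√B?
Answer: 271/1452 + 65*√22/26136 ≈ 0.19830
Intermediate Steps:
u(B) = -9 + 13*√B/9 (u(B) = -9 + (13*√B)/9 = -9 + 13*√B/9)
y = 45 - 65*√22/9 (y = (-9 + 13*√22/9)*(-5) = 45 - 65*√22/9 ≈ 11.125)
(y - 587)/(-186 - 2718) = ((45 - 65*√22/9) - 587)/(-186 - 2718) = (-542 - 65*√22/9)/(-2904) = (-542 - 65*√22/9)*(-1/2904) = 271/1452 + 65*√22/26136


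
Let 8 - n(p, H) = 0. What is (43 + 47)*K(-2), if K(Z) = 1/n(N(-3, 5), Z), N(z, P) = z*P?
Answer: 45/4 ≈ 11.250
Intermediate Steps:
N(z, P) = P*z
n(p, H) = 8 (n(p, H) = 8 - 1*0 = 8 + 0 = 8)
K(Z) = ⅛ (K(Z) = 1/8 = ⅛)
(43 + 47)*K(-2) = (43 + 47)*(⅛) = 90*(⅛) = 45/4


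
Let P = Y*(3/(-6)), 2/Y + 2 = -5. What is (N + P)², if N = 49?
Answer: 118336/49 ≈ 2415.0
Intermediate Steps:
Y = -2/7 (Y = 2/(-2 - 5) = 2/(-7) = 2*(-⅐) = -2/7 ≈ -0.28571)
P = ⅐ (P = -6/(7*(-6)) = -6*(-1)/(7*6) = -2/7*(-½) = ⅐ ≈ 0.14286)
(N + P)² = (49 + ⅐)² = (344/7)² = 118336/49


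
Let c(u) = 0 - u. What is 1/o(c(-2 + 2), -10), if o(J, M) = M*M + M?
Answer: 1/90 ≈ 0.011111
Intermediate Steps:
c(u) = -u
o(J, M) = M + M**2 (o(J, M) = M**2 + M = M + M**2)
1/o(c(-2 + 2), -10) = 1/(-10*(1 - 10)) = 1/(-10*(-9)) = 1/90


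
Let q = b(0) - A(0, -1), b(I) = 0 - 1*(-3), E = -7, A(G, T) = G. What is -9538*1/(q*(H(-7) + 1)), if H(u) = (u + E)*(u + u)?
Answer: -9538/591 ≈ -16.139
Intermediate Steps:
b(I) = 3 (b(I) = 0 + 3 = 3)
H(u) = 2*u*(-7 + u) (H(u) = (u - 7)*(u + u) = (-7 + u)*(2*u) = 2*u*(-7 + u))
q = 3 (q = 3 - 1*0 = 3 + 0 = 3)
-9538*1/(q*(H(-7) + 1)) = -9538*1/(3*(2*(-7)*(-7 - 7) + 1)) = -9538*1/(3*(2*(-7)*(-14) + 1)) = -9538*1/(3*(196 + 1)) = -9538/(3*197) = -9538/591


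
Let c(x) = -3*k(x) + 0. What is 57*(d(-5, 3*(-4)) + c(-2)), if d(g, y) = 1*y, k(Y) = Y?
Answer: -342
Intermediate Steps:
c(x) = -3*x (c(x) = -3*x + 0 = -3*x)
d(g, y) = y
57*(d(-5, 3*(-4)) + c(-2)) = 57*(3*(-4) - 3*(-2)) = 57*(-12 + 6) = 57*(-6) = -342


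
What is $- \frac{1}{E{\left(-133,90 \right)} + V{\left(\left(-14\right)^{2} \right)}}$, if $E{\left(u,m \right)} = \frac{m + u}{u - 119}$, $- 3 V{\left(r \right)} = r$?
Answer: $\frac{252}{16421} \approx 0.015346$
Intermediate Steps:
$V{\left(r \right)} = - \frac{r}{3}$
$E{\left(u,m \right)} = \frac{m + u}{-119 + u}$
$- \frac{1}{E{\left(-133,90 \right)} + V{\left(\left(-14\right)^{2} \right)}} = - \frac{1}{\frac{90 - 133}{-119 - 133} - \frac{\left(-14\right)^{2}}{3}} = - \frac{1}{\frac{1}{-252} \left(-43\right) - \frac{196}{3}} = - \frac{1}{\left(- \frac{1}{252}\right) \left(-43\right) - \frac{196}{3}} = - \frac{1}{\frac{43}{252} - \frac{196}{3}} = - \frac{1}{- \frac{16421}{252}} = \left(-1\right) \left(- \frac{252}{16421}\right) = \frac{252}{16421}$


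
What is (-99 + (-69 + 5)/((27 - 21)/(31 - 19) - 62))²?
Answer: 145178401/15129 ≈ 9596.0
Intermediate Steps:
(-99 + (-69 + 5)/((27 - 21)/(31 - 19) - 62))² = (-99 - 64/(6/12 - 62))² = (-99 - 64/(6*(1/12) - 62))² = (-99 - 64/(½ - 62))² = (-99 - 64/(-123/2))² = (-99 - 64*(-2/123))² = (-99 + 128/123)² = (-12049/123)² = 145178401/15129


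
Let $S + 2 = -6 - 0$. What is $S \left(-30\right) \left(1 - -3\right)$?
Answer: $960$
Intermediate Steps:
$S = -8$ ($S = -2 - 6 = -8$)
$S \left(-30\right) \left(1 - -3\right) = \left(-8\right) \left(-30\right) \left(1 - -3\right) = 240 \left(1 + 3\right) = 240 \cdot 4 = 960$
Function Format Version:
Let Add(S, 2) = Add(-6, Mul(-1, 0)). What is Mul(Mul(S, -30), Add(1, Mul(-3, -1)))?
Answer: 960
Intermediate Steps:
S = -8 (S = Add(-2, Add(-6, Mul(-1, 0))) = Add(-2, Add(-6, 0)) = Add(-2, -6) = -8)
Mul(Mul(S, -30), Add(1, Mul(-3, -1))) = Mul(Mul(-8, -30), Add(1, Mul(-3, -1))) = Mul(240, Add(1, 3)) = Mul(240, 4) = 960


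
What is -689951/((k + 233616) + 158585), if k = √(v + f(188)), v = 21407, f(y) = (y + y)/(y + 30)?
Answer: -29495342464459/16766554726158 + 689951*√254357059/16766554726158 ≈ -1.7585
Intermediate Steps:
f(y) = 2*y/(30 + y) (f(y) = (2*y)/(30 + y) = 2*y/(30 + y))
k = √254357059/109 (k = √(21407 + 2*188/(30 + 188)) = √(21407 + 2*188/218) = √(21407 + 2*188*(1/218)) = √(21407 + 188/109) = √(2333551/109) = √254357059/109 ≈ 146.32)
-689951/((k + 233616) + 158585) = -689951/((√254357059/109 + 233616) + 158585) = -689951/((233616 + √254357059/109) + 158585) = -689951/(392201 + √254357059/109)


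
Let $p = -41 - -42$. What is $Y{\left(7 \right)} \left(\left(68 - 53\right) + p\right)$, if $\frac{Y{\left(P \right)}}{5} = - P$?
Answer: $-560$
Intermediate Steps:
$Y{\left(P \right)} = - 5 P$ ($Y{\left(P \right)} = 5 \left(- P\right) = - 5 P$)
$p = 1$ ($p = -41 + 42 = 1$)
$Y{\left(7 \right)} \left(\left(68 - 53\right) + p\right) = \left(-5\right) 7 \left(\left(68 - 53\right) + 1\right) = - 35 \left(15 + 1\right) = \left(-35\right) 16 = -560$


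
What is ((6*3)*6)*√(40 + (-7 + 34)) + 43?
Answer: 43 + 108*√67 ≈ 927.02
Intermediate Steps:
((6*3)*6)*√(40 + (-7 + 34)) + 43 = (18*6)*√(40 + 27) + 43 = 108*√67 + 43 = 43 + 108*√67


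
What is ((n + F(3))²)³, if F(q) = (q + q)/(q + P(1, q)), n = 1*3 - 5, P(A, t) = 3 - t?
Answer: 0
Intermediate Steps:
n = -2 (n = 3 - 5 = -2)
F(q) = 2*q/3 (F(q) = (q + q)/(q + (3 - q)) = (2*q)/3 = (2*q)*(⅓) = 2*q/3)
((n + F(3))²)³ = ((-2 + (⅔)*3)²)³ = ((-2 + 2)²)³ = (0²)³ = 0³ = 0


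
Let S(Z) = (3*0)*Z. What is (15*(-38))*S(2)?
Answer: 0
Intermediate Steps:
S(Z) = 0 (S(Z) = 0*Z = 0)
(15*(-38))*S(2) = (15*(-38))*0 = -570*0 = 0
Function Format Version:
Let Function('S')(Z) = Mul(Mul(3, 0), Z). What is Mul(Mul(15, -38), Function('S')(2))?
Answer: 0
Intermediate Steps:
Function('S')(Z) = 0 (Function('S')(Z) = Mul(0, Z) = 0)
Mul(Mul(15, -38), Function('S')(2)) = Mul(Mul(15, -38), 0) = Mul(-570, 0) = 0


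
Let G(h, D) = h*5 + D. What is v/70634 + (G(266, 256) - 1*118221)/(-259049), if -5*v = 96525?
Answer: 3237455645/18297667066 ≈ 0.17693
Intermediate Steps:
v = -19305 (v = -1/5*96525 = -19305)
G(h, D) = D + 5*h (G(h, D) = 5*h + D = D + 5*h)
v/70634 + (G(266, 256) - 1*118221)/(-259049) = -19305/70634 + ((256 + 5*266) - 1*118221)/(-259049) = -19305*1/70634 + ((256 + 1330) - 118221)*(-1/259049) = -19305/70634 + (1586 - 118221)*(-1/259049) = -19305/70634 - 116635*(-1/259049) = -19305/70634 + 116635/259049 = 3237455645/18297667066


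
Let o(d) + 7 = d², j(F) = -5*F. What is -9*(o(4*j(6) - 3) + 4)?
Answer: -136134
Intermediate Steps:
o(d) = -7 + d²
-9*(o(4*j(6) - 3) + 4) = -9*((-7 + (4*(-5*6) - 3)²) + 4) = -9*((-7 + (4*(-30) - 3)²) + 4) = -9*((-7 + (-120 - 3)²) + 4) = -9*((-7 + (-123)²) + 4) = -9*((-7 + 15129) + 4) = -9*(15122 + 4) = -9*15126 = -136134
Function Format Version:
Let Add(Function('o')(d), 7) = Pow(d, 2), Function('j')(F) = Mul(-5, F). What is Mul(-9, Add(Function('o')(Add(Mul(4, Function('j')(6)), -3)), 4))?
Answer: -136134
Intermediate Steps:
Function('o')(d) = Add(-7, Pow(d, 2))
Mul(-9, Add(Function('o')(Add(Mul(4, Function('j')(6)), -3)), 4)) = Mul(-9, Add(Add(-7, Pow(Add(Mul(4, Mul(-5, 6)), -3), 2)), 4)) = Mul(-9, Add(Add(-7, Pow(Add(Mul(4, -30), -3), 2)), 4)) = Mul(-9, Add(Add(-7, Pow(Add(-120, -3), 2)), 4)) = Mul(-9, Add(Add(-7, Pow(-123, 2)), 4)) = Mul(-9, Add(Add(-7, 15129), 4)) = Mul(-9, Add(15122, 4)) = Mul(-9, 15126) = -136134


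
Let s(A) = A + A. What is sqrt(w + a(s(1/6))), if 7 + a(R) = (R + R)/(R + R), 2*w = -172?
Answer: 2*I*sqrt(23) ≈ 9.5917*I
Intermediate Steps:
w = -86 (w = (1/2)*(-172) = -86)
s(A) = 2*A
a(R) = -6 (a(R) = -7 + (R + R)/(R + R) = -7 + (2*R)/((2*R)) = -7 + (2*R)*(1/(2*R)) = -7 + 1 = -6)
sqrt(w + a(s(1/6))) = sqrt(-86 - 6) = sqrt(-92) = 2*I*sqrt(23)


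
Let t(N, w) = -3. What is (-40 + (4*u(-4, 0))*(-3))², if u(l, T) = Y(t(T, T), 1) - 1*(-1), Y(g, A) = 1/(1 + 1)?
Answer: 3364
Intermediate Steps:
Y(g, A) = ½ (Y(g, A) = 1/2 = ½)
u(l, T) = 3/2 (u(l, T) = ½ - 1*(-1) = ½ + 1 = 3/2)
(-40 + (4*u(-4, 0))*(-3))² = (-40 + (4*(3/2))*(-3))² = (-40 + 6*(-3))² = (-40 - 18)² = (-58)² = 3364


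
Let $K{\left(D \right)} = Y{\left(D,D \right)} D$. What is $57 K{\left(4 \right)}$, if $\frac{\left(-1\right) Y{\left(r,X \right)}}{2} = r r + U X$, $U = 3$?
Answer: $-12768$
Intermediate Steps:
$Y{\left(r,X \right)} = - 6 X - 2 r^{2}$ ($Y{\left(r,X \right)} = - 2 \left(r r + 3 X\right) = - 2 \left(r^{2} + 3 X\right) = - 6 X - 2 r^{2}$)
$K{\left(D \right)} = D \left(- 6 D - 2 D^{2}\right)$ ($K{\left(D \right)} = \left(- 6 D - 2 D^{2}\right) D = D \left(- 6 D - 2 D^{2}\right)$)
$57 K{\left(4 \right)} = 57 \left(- 2 \cdot 4^{2} \left(3 + 4\right)\right) = 57 \left(\left(-2\right) 16 \cdot 7\right) = 57 \left(-224\right) = -12768$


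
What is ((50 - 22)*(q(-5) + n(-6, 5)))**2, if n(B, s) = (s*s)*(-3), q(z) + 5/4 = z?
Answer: 5175625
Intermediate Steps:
q(z) = -5/4 + z
n(B, s) = -3*s**2 (n(B, s) = s**2*(-3) = -3*s**2)
((50 - 22)*(q(-5) + n(-6, 5)))**2 = ((50 - 22)*((-5/4 - 5) - 3*5**2))**2 = (28*(-25/4 - 3*25))**2 = (28*(-25/4 - 75))**2 = (28*(-325/4))**2 = (-2275)**2 = 5175625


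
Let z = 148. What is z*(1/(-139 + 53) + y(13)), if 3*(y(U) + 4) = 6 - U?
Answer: -121138/129 ≈ -939.05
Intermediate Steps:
y(U) = -2 - U/3 (y(U) = -4 + (6 - U)/3 = -4 + (2 - U/3) = -2 - U/3)
z*(1/(-139 + 53) + y(13)) = 148*(1/(-139 + 53) + (-2 - ⅓*13)) = 148*(1/(-86) + (-2 - 13/3)) = 148*(-1/86 - 19/3) = 148*(-1637/258) = -121138/129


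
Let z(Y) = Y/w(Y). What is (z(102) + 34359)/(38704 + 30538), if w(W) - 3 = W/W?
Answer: 68769/138484 ≈ 0.49658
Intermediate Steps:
w(W) = 4 (w(W) = 3 + W/W = 3 + 1 = 4)
z(Y) = Y/4
(z(102) + 34359)/(38704 + 30538) = ((¼)*102 + 34359)/(38704 + 30538) = (51/2 + 34359)/69242 = (68769/2)*(1/69242) = 68769/138484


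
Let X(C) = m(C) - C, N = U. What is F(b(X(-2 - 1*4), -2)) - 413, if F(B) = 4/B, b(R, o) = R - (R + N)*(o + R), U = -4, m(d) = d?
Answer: -827/2 ≈ -413.50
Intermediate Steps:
N = -4
X(C) = 0 (X(C) = C - C = 0)
b(R, o) = R - (-4 + R)*(R + o) (b(R, o) = R - (R - 4)*(o + R) = R - (-4 + R)*(R + o))
F(b(X(-2 - 1*4), -2)) - 413 = 4/(-1*0² + 4*(-2) + 5*0 - 1*0*(-2)) - 413 = 4/(-1*0 - 8 + 0 + 0) - 413 = 4/(0 - 8 + 0 + 0) - 413 = 4/(-8) - 413 = 4*(-⅛) - 413 = -½ - 413 = -827/2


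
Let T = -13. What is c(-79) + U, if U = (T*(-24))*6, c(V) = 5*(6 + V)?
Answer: 1507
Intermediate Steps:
c(V) = 30 + 5*V
U = 1872 (U = -13*(-24)*6 = 312*6 = 1872)
c(-79) + U = (30 + 5*(-79)) + 1872 = (30 - 395) + 1872 = -365 + 1872 = 1507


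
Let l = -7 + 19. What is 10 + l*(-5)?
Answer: -50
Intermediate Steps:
l = 12
10 + l*(-5) = 10 + 12*(-5) = 10 - 60 = -50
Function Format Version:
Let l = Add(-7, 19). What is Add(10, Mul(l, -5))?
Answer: -50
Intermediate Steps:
l = 12
Add(10, Mul(l, -5)) = Add(10, Mul(12, -5)) = Add(10, -60) = -50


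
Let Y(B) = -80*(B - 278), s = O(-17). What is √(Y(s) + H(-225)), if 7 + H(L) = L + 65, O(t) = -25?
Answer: √24073 ≈ 155.15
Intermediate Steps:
H(L) = 58 + L (H(L) = -7 + (L + 65) = -7 + (65 + L) = 58 + L)
s = -25
Y(B) = 22240 - 80*B (Y(B) = -80*(-278 + B) = 22240 - 80*B)
√(Y(s) + H(-225)) = √((22240 - 80*(-25)) + (58 - 225)) = √((22240 + 2000) - 167) = √(24240 - 167) = √24073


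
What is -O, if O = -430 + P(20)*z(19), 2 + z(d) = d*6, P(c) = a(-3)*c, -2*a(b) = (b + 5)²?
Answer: 4910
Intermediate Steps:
a(b) = -(5 + b)²/2 (a(b) = -(b + 5)²/2 = -(5 + b)²/2)
P(c) = -2*c (P(c) = (-(5 - 3)²/2)*c = (-½*2²)*c = (-½*4)*c = -2*c)
z(d) = -2 + 6*d (z(d) = -2 + d*6 = -2 + 6*d)
O = -4910 (O = -430 + (-2*20)*(-2 + 6*19) = -430 - 40*(-2 + 114) = -430 - 40*112 = -430 - 4480 = -4910)
-O = -1*(-4910) = 4910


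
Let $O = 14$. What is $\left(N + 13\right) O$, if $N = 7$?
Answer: $280$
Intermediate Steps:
$\left(N + 13\right) O = \left(7 + 13\right) 14 = 20 \cdot 14 = 280$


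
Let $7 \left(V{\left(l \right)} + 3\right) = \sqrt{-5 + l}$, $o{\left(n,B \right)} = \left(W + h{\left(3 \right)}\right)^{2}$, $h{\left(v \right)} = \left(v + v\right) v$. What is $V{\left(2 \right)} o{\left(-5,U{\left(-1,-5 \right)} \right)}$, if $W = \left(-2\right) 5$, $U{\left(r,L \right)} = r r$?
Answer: $-192 + \frac{64 i \sqrt{3}}{7} \approx -192.0 + 15.836 i$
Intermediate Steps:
$U{\left(r,L \right)} = r^{2}$
$W = -10$
$h{\left(v \right)} = 2 v^{2}$ ($h{\left(v \right)} = 2 v v = 2 v^{2}$)
$o{\left(n,B \right)} = 64$ ($o{\left(n,B \right)} = \left(-10 + 2 \cdot 3^{2}\right)^{2} = \left(-10 + 2 \cdot 9\right)^{2} = \left(-10 + 18\right)^{2} = 8^{2} = 64$)
$V{\left(l \right)} = -3 + \frac{\sqrt{-5 + l}}{7}$
$V{\left(2 \right)} o{\left(-5,U{\left(-1,-5 \right)} \right)} = \left(-3 + \frac{\sqrt{-5 + 2}}{7}\right) 64 = \left(-3 + \frac{\sqrt{-3}}{7}\right) 64 = \left(-3 + \frac{i \sqrt{3}}{7}\right) 64 = -192 + \frac{64 i \sqrt{3}}{7}$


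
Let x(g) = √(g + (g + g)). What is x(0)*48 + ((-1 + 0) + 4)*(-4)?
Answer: -12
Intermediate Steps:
x(g) = √3*√g (x(g) = √(g + 2*g) = √(3*g) = √3*√g)
x(0)*48 + ((-1 + 0) + 4)*(-4) = (√3*√0)*48 + ((-1 + 0) + 4)*(-4) = (√3*0)*48 + (-1 + 4)*(-4) = 0*48 + 3*(-4) = 0 - 12 = -12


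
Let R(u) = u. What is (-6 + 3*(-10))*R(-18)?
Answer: 648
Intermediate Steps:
(-6 + 3*(-10))*R(-18) = (-6 + 3*(-10))*(-18) = (-6 - 30)*(-18) = -36*(-18) = 648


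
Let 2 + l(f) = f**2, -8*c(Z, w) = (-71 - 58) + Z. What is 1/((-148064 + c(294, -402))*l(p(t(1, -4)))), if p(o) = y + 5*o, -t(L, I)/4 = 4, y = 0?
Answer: -4/3789781723 ≈ -1.0555e-9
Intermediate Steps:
c(Z, w) = 129/8 - Z/8 (c(Z, w) = -((-71 - 58) + Z)/8 = -(-129 + Z)/8 = 129/8 - Z/8)
t(L, I) = -16 (t(L, I) = -4*4 = -16)
p(o) = 5*o (p(o) = 0 + 5*o = 5*o)
l(f) = -2 + f**2
1/((-148064 + c(294, -402))*l(p(t(1, -4)))) = 1/((-148064 + (129/8 - 1/8*294))*(-2 + (5*(-16))**2)) = 1/((-148064 + (129/8 - 147/4))*(-2 + (-80)**2)) = 1/((-148064 - 165/8)*(-2 + 6400)) = 1/(-1184677/8*6398) = -8/1184677*1/6398 = -4/3789781723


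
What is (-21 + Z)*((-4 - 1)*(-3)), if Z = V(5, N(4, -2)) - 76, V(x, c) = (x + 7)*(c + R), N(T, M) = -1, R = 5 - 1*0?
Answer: -735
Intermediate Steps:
R = 5 (R = 5 + 0 = 5)
V(x, c) = (5 + c)*(7 + x) (V(x, c) = (x + 7)*(c + 5) = (7 + x)*(5 + c) = (5 + c)*(7 + x))
Z = -28 (Z = (35 + 5*5 + 7*(-1) - 1*5) - 76 = (35 + 25 - 7 - 5) - 76 = 48 - 76 = -28)
(-21 + Z)*((-4 - 1)*(-3)) = (-21 - 28)*((-4 - 1)*(-3)) = -(-245)*(-3) = -49*15 = -735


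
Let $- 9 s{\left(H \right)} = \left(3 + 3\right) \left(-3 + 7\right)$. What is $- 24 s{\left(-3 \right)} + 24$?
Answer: $88$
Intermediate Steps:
$s{\left(H \right)} = - \frac{8}{3}$ ($s{\left(H \right)} = - \frac{\left(3 + 3\right) \left(-3 + 7\right)}{9} = - \frac{6 \cdot 4}{9} = \left(- \frac{1}{9}\right) 24 = - \frac{8}{3}$)
$- 24 s{\left(-3 \right)} + 24 = \left(-24\right) \left(- \frac{8}{3}\right) + 24 = 64 + 24 = 88$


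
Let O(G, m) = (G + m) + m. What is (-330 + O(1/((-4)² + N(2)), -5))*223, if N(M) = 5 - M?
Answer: -1440357/19 ≈ -75808.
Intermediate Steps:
O(G, m) = G + 2*m
(-330 + O(1/((-4)² + N(2)), -5))*223 = (-330 + (1/((-4)² + (5 - 1*2)) + 2*(-5)))*223 = (-330 + (1/(16 + (5 - 2)) - 10))*223 = (-330 + (1/(16 + 3) - 10))*223 = (-330 + (1/19 - 10))*223 = (-330 - 189/19)*223 = -6459/19*223 = -1440357/19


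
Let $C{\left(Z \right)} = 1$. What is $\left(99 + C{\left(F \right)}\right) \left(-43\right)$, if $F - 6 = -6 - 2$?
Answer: $-4300$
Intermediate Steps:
$F = -2$ ($F = 6 - 8 = -2$)
$\left(99 + C{\left(F \right)}\right) \left(-43\right) = \left(99 + 1\right) \left(-43\right) = 100 \left(-43\right) = -4300$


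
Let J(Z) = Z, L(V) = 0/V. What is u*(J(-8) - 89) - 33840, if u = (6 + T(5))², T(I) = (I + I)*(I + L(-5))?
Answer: -338032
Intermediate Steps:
L(V) = 0
T(I) = 2*I² (T(I) = (I + I)*(I + 0) = (2*I)*I = 2*I²)
u = 3136 (u = (6 + 2*5²)² = (6 + 2*25)² = (6 + 50)² = 56² = 3136)
u*(J(-8) - 89) - 33840 = 3136*(-8 - 89) - 33840 = 3136*(-97) - 33840 = -304192 - 33840 = -338032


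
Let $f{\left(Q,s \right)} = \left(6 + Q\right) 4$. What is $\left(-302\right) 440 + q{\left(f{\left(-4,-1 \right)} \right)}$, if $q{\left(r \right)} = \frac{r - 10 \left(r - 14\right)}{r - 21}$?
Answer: $- \frac{1727508}{13} \approx -1.3289 \cdot 10^{5}$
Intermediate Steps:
$f{\left(Q,s \right)} = 24 + 4 Q$
$q{\left(r \right)} = \frac{140 - 9 r}{-21 + r}$ ($q{\left(r \right)} = \frac{r - 10 \left(-14 + r\right)}{-21 + r} = \frac{r - \left(-140 + 10 r\right)}{-21 + r} = \frac{140 - 9 r}{-21 + r}$)
$\left(-302\right) 440 + q{\left(f{\left(-4,-1 \right)} \right)} = \left(-302\right) 440 + \frac{140 - 9 \left(24 + 4 \left(-4\right)\right)}{-21 + \left(24 + 4 \left(-4\right)\right)} = -132880 + \frac{140 - 9 \left(24 - 16\right)}{-21 + \left(24 - 16\right)} = -132880 + \frac{140 - 72}{-21 + 8} = -132880 + \frac{140 - 72}{-13} = -132880 - \frac{68}{13} = - \frac{1727508}{13}$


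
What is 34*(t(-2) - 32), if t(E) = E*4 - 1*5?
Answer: -1530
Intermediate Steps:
t(E) = -5 + 4*E (t(E) = 4*E - 5 = -5 + 4*E)
34*(t(-2) - 32) = 34*((-5 + 4*(-2)) - 32) = 34*((-5 - 8) - 32) = 34*(-13 - 32) = 34*(-45) = -1530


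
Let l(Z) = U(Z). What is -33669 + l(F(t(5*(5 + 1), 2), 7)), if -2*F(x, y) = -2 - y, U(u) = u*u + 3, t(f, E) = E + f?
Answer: -134583/4 ≈ -33646.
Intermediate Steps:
U(u) = 3 + u² (U(u) = u² + 3 = 3 + u²)
F(x, y) = 1 + y/2 (F(x, y) = -(-2 - y)/2 = 1 + y/2)
l(Z) = 3 + Z²
-33669 + l(F(t(5*(5 + 1), 2), 7)) = -33669 + (3 + (1 + (½)*7)²) = -33669 + (3 + (1 + 7/2)²) = -33669 + (3 + (9/2)²) = -33669 + (3 + 81/4) = -33669 + 93/4 = -134583/4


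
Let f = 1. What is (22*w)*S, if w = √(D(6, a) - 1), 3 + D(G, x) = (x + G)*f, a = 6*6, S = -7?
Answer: -154*√38 ≈ -949.32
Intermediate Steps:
a = 36
D(G, x) = -3 + G + x (D(G, x) = -3 + (x + G)*1 = -3 + (G + x)*1 = -3 + (G + x) = -3 + G + x)
w = √38 (w = √((-3 + 6 + 36) - 1) = √(39 - 1) = √38 ≈ 6.1644)
(22*w)*S = (22*√38)*(-7) = -154*√38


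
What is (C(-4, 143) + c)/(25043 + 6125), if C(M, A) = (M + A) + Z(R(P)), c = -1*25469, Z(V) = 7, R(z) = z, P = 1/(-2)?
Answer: -25323/31168 ≈ -0.81247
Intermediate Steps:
P = -1/2 ≈ -0.50000
c = -25469
C(M, A) = 7 + A + M (C(M, A) = (M + A) + 7 = (A + M) + 7 = 7 + A + M)
(C(-4, 143) + c)/(25043 + 6125) = ((7 + 143 - 4) - 25469)/(25043 + 6125) = (146 - 25469)/31168 = -25323*1/31168 = -25323/31168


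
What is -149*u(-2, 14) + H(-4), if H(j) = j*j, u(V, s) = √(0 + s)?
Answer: 16 - 149*√14 ≈ -541.51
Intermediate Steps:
u(V, s) = √s
H(j) = j²
-149*u(-2, 14) + H(-4) = -149*√14 + (-4)² = -149*√14 + 16 = 16 - 149*√14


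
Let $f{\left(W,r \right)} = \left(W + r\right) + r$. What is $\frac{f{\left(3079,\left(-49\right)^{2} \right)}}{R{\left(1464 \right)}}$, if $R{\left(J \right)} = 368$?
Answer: $\frac{7881}{368} \approx 21.416$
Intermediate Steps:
$f{\left(W,r \right)} = W + 2 r$
$\frac{f{\left(3079,\left(-49\right)^{2} \right)}}{R{\left(1464 \right)}} = \frac{3079 + 2 \left(-49\right)^{2}}{368} = \left(3079 + 2 \cdot 2401\right) \frac{1}{368} = \left(3079 + 4802\right) \frac{1}{368} = 7881 \cdot \frac{1}{368} = \frac{7881}{368}$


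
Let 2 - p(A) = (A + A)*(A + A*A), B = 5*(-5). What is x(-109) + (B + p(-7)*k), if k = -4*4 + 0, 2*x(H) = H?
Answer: -19039/2 ≈ -9519.5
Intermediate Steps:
x(H) = H/2
B = -25
k = -16 (k = -16 + 0 = -16)
p(A) = 2 - 2*A*(A + A²) (p(A) = 2 - (A + A)*(A + A*A) = 2 - 2*A*(A + A²))
x(-109) + (B + p(-7)*k) = (½)*(-109) + (-25 + (2 - 2*(-7)² - 2*(-7)³)*(-16)) = -109/2 + (-25 + (2 - 2*49 - 2*(-343))*(-16)) = -109/2 + (-25 + (2 - 98 + 686)*(-16)) = -109/2 + (-25 + 590*(-16)) = -109/2 + (-25 - 9440) = -109/2 - 9465 = -19039/2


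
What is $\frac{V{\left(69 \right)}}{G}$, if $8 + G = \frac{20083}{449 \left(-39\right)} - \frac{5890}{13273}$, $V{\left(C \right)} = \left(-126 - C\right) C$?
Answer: $\frac{240558325605}{171468421} \approx 1402.9$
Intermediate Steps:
$V{\left(C \right)} = C \left(-126 - C\right)$
$G = - \frac{171468421}{17878731}$ ($G = -8 + \left(\frac{20083}{449 \left(-39\right)} - \frac{5890}{13273}\right) = -8 + \left(\frac{20083}{-17511} - \frac{5890}{13273}\right) = -8 + \left(20083 \left(- \frac{1}{17511}\right) - \frac{5890}{13273}\right) = -8 - \frac{28438573}{17878731} = - \frac{171468421}{17878731} \approx -9.5906$)
$\frac{V{\left(69 \right)}}{G} = \frac{\left(-1\right) 69 \left(126 + 69\right)}{- \frac{171468421}{17878731}} = \left(-1\right) 69 \cdot 195 \left(- \frac{17878731}{171468421}\right) = \left(-13455\right) \left(- \frac{17878731}{171468421}\right) = \frac{240558325605}{171468421}$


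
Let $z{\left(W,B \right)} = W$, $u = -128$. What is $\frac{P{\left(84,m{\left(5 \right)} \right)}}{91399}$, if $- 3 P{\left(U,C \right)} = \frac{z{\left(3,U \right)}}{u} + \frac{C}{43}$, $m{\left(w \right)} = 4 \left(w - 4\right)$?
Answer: $- \frac{383}{1509180288} \approx -2.5378 \cdot 10^{-7}$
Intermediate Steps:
$m{\left(w \right)} = -16 + 4 w$ ($m{\left(w \right)} = 4 \left(-4 + w\right) = -16 + 4 w$)
$P{\left(U,C \right)} = \frac{1}{128} - \frac{C}{129}$ ($P{\left(U,C \right)} = - \frac{\frac{3}{-128} + \frac{C}{43}}{3} = - \frac{3 \left(- \frac{1}{128}\right) + C \frac{1}{43}}{3} = - \frac{- \frac{3}{128} + \frac{C}{43}}{3} = \frac{1}{128} - \frac{C}{129}$)
$\frac{P{\left(84,m{\left(5 \right)} \right)}}{91399} = \frac{\frac{1}{128} - \frac{-16 + 4 \cdot 5}{129}}{91399} = \left(\frac{1}{128} - \frac{-16 + 20}{129}\right) \frac{1}{91399} = \left(\frac{1}{128} - \frac{4}{129}\right) \frac{1}{91399} = \left(- \frac{383}{16512}\right) \frac{1}{91399} = - \frac{383}{1509180288}$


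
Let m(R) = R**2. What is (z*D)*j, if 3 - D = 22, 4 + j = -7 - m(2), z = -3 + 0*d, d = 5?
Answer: -855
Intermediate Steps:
z = -3 (z = -3 + 0*5 = -3 + 0 = -3)
j = -15 (j = -4 + (-7 - 1*2**2) = -4 + (-7 - 1*4) = -4 + (-7 - 4) = -4 - 11 = -15)
D = -19 (D = 3 - 1*22 = 3 - 22 = -19)
(z*D)*j = -3*(-19)*(-15) = 57*(-15) = -855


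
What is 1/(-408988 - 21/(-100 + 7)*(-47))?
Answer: -31/12678957 ≈ -2.4450e-6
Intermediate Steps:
1/(-408988 - 21/(-100 + 7)*(-47)) = 1/(-408988 - 21/(-93)*(-47)) = 1/(-408988 - 21*(-1/93)*(-47)) = 1/(-408988 + (7/31)*(-47)) = 1/(-408988 - 329/31) = 1/(-12678957/31) = -31/12678957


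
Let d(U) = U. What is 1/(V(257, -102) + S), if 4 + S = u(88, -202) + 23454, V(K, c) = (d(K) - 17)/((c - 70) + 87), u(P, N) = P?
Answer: 17/400098 ≈ 4.2490e-5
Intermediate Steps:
V(K, c) = (-17 + K)/(17 + c) (V(K, c) = (K - 17)/((c - 70) + 87) = (-17 + K)/((-70 + c) + 87) = (-17 + K)/(17 + c))
S = 23538 (S = -4 + (88 + 23454) = -4 + 23542 = 23538)
1/(V(257, -102) + S) = 1/((-17 + 257)/(17 - 102) + 23538) = 1/(240/(-85) + 23538) = 1/(-1/85*240 + 23538) = 1/(-48/17 + 23538) = 1/(400098/17) = 17/400098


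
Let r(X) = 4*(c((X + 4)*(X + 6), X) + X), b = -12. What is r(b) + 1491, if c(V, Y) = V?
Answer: 1635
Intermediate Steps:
r(X) = 4*X + 4*(4 + X)*(6 + X) (r(X) = 4*((X + 4)*(X + 6) + X) = 4*((4 + X)*(6 + X) + X) = 4*(X + (4 + X)*(6 + X)) = 4*X + 4*(4 + X)*(6 + X))
r(b) + 1491 = (96 + 4*(-12)**2 + 44*(-12)) + 1491 = (96 + 4*144 - 528) + 1491 = (96 + 576 - 528) + 1491 = 144 + 1491 = 1635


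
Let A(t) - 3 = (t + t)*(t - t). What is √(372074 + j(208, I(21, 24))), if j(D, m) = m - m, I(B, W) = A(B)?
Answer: √372074 ≈ 609.98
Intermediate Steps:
A(t) = 3 (A(t) = 3 + (t + t)*(t - t) = 3 + (2*t)*0 = 3 + 0 = 3)
I(B, W) = 3
j(D, m) = 0
√(372074 + j(208, I(21, 24))) = √(372074 + 0) = √372074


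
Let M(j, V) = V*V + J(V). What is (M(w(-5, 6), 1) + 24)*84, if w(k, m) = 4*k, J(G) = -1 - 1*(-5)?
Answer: 2436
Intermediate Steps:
J(G) = 4 (J(G) = -1 + 5 = 4)
M(j, V) = 4 + V**2 (M(j, V) = V*V + 4 = V**2 + 4 = 4 + V**2)
(M(w(-5, 6), 1) + 24)*84 = ((4 + 1**2) + 24)*84 = ((4 + 1) + 24)*84 = (5 + 24)*84 = 29*84 = 2436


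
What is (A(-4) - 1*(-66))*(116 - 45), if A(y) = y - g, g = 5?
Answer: 4047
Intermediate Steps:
A(y) = -5 + y (A(y) = y - 1*5 = y - 5 = -5 + y)
(A(-4) - 1*(-66))*(116 - 45) = ((-5 - 4) - 1*(-66))*(116 - 45) = (-9 + 66)*71 = 57*71 = 4047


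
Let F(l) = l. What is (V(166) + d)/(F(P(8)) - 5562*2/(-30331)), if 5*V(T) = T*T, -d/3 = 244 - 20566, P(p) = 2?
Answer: 5040799883/179465 ≈ 28088.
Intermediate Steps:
d = 60966 (d = -3*(244 - 20566) = -3*(-20322) = 60966)
V(T) = T²/5 (V(T) = (T*T)/5 = T²/5)
(V(166) + d)/(F(P(8)) - 5562*2/(-30331)) = ((⅕)*166² + 60966)/(2 - 5562*2/(-30331)) = ((⅕)*27556 + 60966)/(2 - 11124*(-1/30331)) = (27556/5 + 60966)/(2 + 11124/30331) = 332386/(5*(71786/30331)) = (332386/5)*(30331/71786) = 5040799883/179465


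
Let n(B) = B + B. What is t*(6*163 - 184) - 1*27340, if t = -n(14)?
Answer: -49572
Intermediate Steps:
n(B) = 2*B
t = -28 (t = -2*14 = -1*28 = -28)
t*(6*163 - 184) - 1*27340 = -28*(6*163 - 184) - 1*27340 = -28*(978 - 184) - 27340 = -28*794 - 27340 = -22232 - 27340 = -49572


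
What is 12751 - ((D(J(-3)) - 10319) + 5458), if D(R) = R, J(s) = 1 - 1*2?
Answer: 17613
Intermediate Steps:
J(s) = -1 (J(s) = 1 - 2 = -1)
12751 - ((D(J(-3)) - 10319) + 5458) = 12751 - ((-1 - 10319) + 5458) = 12751 - (-10320 + 5458) = 12751 - 1*(-4862) = 12751 + 4862 = 17613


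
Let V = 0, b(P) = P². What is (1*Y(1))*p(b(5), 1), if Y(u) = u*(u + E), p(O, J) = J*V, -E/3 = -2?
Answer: 0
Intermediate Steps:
E = 6 (E = -3*(-2) = 6)
p(O, J) = 0 (p(O, J) = J*0 = 0)
Y(u) = u*(6 + u) (Y(u) = u*(u + 6) = u*(6 + u))
(1*Y(1))*p(b(5), 1) = (1*(1*(6 + 1)))*0 = (1*(1*7))*0 = (1*7)*0 = 7*0 = 0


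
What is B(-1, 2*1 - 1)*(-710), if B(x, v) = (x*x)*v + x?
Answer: 0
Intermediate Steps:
B(x, v) = x + v*x² (B(x, v) = x²*v + x = v*x² + x = x + v*x²)
B(-1, 2*1 - 1)*(-710) = -(1 + (2*1 - 1)*(-1))*(-710) = -(1 + (2 - 1)*(-1))*(-710) = -(1 + 1*(-1))*(-710) = -(1 - 1)*(-710) = -1*0*(-710) = 0*(-710) = 0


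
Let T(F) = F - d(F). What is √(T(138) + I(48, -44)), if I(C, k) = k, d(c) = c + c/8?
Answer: 7*I*√5/2 ≈ 7.8262*I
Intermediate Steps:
d(c) = 9*c/8 (d(c) = c + c*(⅛) = c + c/8 = 9*c/8)
T(F) = -F/8 (T(F) = F - 9*F/8 = -F/8)
√(T(138) + I(48, -44)) = √(-⅛*138 - 44) = √(-69/4 - 44) = √(-245/4) = 7*I*√5/2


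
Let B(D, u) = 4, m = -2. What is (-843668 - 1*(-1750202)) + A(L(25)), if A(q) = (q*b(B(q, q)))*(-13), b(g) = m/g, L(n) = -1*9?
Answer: 1812951/2 ≈ 9.0648e+5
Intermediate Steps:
L(n) = -9
b(g) = -2/g
A(q) = 13*q/2 (A(q) = (q*(-2/4))*(-13) = (q*(-2*¼))*(-13) = (q*(-½))*(-13) = -q/2*(-13) = 13*q/2)
(-843668 - 1*(-1750202)) + A(L(25)) = (-843668 - 1*(-1750202)) + (13/2)*(-9) = (-843668 + 1750202) - 117/2 = 906534 - 117/2 = 1812951/2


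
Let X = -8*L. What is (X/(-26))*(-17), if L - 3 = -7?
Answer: 272/13 ≈ 20.923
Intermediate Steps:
L = -4 (L = 3 - 7 = -4)
X = 32 (X = -8*(-4) = 32)
(X/(-26))*(-17) = (32/(-26))*(-17) = -1/26*32*(-17) = -16/13*(-17) = 272/13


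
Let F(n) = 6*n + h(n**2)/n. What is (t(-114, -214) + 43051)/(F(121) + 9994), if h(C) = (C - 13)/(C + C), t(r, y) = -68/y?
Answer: 8160679802451/2032052112038 ≈ 4.0160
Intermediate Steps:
h(C) = (-13 + C)/(2*C) (h(C) = (-13 + C)/((2*C)) = (-13 + C)*(1/(2*C)) = (-13 + C)/(2*C))
F(n) = 6*n + (-13 + n**2)/(2*n**3) (F(n) = 6*n + ((-13 + n**2)/(2*(n**2)))/n = 6*n + ((-13 + n**2)/(2*n**2))/n = 6*n + (-13 + n**2)/(2*n**3))
(t(-114, -214) + 43051)/(F(121) + 9994) = (-68/(-214) + 43051)/((1/2)*(-13 + 121**2 + 12*121**4)/121**3 + 9994) = (-68*(-1/214) + 43051)/((1/2)*(1/1771561)*(-13 + 14641 + 12*214358881) + 9994) = (34/107 + 43051)/((1/2)*(1/1771561)*(-13 + 14641 + 2572306572) + 9994) = 4606491/(107*((1/2)*(1/1771561)*2572321200 + 9994)) = 4606491/(107*(1286160600/1771561 + 9994)) = 4606491/(107*(18991141234/1771561)) = (4606491/107)*(1771561/18991141234) = 8160679802451/2032052112038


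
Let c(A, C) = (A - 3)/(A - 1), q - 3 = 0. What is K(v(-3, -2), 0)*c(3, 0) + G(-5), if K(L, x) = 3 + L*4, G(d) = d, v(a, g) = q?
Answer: -5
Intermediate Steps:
q = 3 (q = 3 + 0 = 3)
v(a, g) = 3
c(A, C) = (-3 + A)/(-1 + A)
K(L, x) = 3 + 4*L
K(v(-3, -2), 0)*c(3, 0) + G(-5) = (3 + 4*3)*((-3 + 3)/(-1 + 3)) - 5 = (3 + 12)*(0/2) - 5 = 15*((½)*0) - 5 = 15*0 - 5 = 0 - 5 = -5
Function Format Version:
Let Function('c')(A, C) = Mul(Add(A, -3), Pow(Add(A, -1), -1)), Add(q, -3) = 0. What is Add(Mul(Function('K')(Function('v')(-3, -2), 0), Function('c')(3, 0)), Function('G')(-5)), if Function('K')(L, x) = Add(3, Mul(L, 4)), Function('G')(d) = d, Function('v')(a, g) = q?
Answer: -5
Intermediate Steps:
q = 3 (q = Add(3, 0) = 3)
Function('v')(a, g) = 3
Function('c')(A, C) = Mul(Pow(Add(-1, A), -1), Add(-3, A)) (Function('c')(A, C) = Mul(Add(-3, A), Pow(Add(-1, A), -1)) = Mul(Pow(Add(-1, A), -1), Add(-3, A)))
Function('K')(L, x) = Add(3, Mul(4, L))
Add(Mul(Function('K')(Function('v')(-3, -2), 0), Function('c')(3, 0)), Function('G')(-5)) = Add(Mul(Add(3, Mul(4, 3)), Mul(Pow(Add(-1, 3), -1), Add(-3, 3))), -5) = Add(Mul(Add(3, 12), Mul(Pow(2, -1), 0)), -5) = Add(Mul(15, Mul(Rational(1, 2), 0)), -5) = Add(Mul(15, 0), -5) = Add(0, -5) = -5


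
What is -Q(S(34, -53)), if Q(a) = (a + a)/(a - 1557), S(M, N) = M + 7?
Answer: 41/758 ≈ 0.054090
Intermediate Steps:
S(M, N) = 7 + M
Q(a) = 2*a/(-1557 + a) (Q(a) = (2*a)/(-1557 + a) = 2*a/(-1557 + a))
-Q(S(34, -53)) = -2*(7 + 34)/(-1557 + (7 + 34)) = -2*41/(-1557 + 41) = -2*41/(-1516) = -2*41*(-1)/1516 = -1*(-41/758) = 41/758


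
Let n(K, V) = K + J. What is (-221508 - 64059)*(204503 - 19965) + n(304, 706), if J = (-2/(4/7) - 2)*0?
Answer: -52697962742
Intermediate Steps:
J = 0 (J = (-2/(4*(⅐)) - 2)*0 = (-2/4/7 - 2)*0 = (-2*7/4 - 2)*0 = (-1*7/2 - 2)*0 = (-7/2 - 2)*0 = -11/2*0 = 0)
n(K, V) = K (n(K, V) = K + 0 = K)
(-221508 - 64059)*(204503 - 19965) + n(304, 706) = (-221508 - 64059)*(204503 - 19965) + 304 = -285567*184538 + 304 = -52697963046 + 304 = -52697962742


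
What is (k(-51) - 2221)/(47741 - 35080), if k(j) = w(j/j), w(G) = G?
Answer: -2220/12661 ≈ -0.17534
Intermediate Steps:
k(j) = 1 (k(j) = j/j = 1)
(k(-51) - 2221)/(47741 - 35080) = (1 - 2221)/(47741 - 35080) = -2220/12661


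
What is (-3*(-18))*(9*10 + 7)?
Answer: 5238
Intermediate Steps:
(-3*(-18))*(9*10 + 7) = 54*(90 + 7) = 54*97 = 5238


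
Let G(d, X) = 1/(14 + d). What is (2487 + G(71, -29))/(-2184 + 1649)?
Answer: -211396/45475 ≈ -4.6486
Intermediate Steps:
(2487 + G(71, -29))/(-2184 + 1649) = (2487 + 1/(14 + 71))/(-2184 + 1649) = (2487 + 1/85)/(-535) = (2487 + 1/85)*(-1/535) = (211396/85)*(-1/535) = -211396/45475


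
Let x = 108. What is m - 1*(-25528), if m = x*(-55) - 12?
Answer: 19576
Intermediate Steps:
m = -5952 (m = 108*(-55) - 12 = -5940 - 12 = -5952)
m - 1*(-25528) = -5952 - 1*(-25528) = -5952 + 25528 = 19576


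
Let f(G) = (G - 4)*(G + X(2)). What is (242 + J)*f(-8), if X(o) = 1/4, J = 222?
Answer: 43152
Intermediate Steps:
X(o) = ¼
f(G) = (-4 + G)*(¼ + G) (f(G) = (G - 4)*(G + ¼) = (-4 + G)*(¼ + G))
(242 + J)*f(-8) = (242 + 222)*(-1 + (-8)² - 15/4*(-8)) = 464*(-1 + 64 + 30) = 464*93 = 43152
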